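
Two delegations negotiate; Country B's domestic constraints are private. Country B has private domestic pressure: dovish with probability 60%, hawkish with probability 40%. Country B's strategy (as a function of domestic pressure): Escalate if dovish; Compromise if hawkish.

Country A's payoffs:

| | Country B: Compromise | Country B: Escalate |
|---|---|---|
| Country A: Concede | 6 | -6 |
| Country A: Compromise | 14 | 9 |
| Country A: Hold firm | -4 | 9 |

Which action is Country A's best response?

E[Concede] = 0.6·(-6) + 0.4·(6) = -1.2
E[Compromise] = 0.6·(9) + 0.4·(14) = 11
E[Hold firm] = 0.6·(9) + 0.4·(-4) = 3.8
Best response: Compromise (11 is the largest).

Compromise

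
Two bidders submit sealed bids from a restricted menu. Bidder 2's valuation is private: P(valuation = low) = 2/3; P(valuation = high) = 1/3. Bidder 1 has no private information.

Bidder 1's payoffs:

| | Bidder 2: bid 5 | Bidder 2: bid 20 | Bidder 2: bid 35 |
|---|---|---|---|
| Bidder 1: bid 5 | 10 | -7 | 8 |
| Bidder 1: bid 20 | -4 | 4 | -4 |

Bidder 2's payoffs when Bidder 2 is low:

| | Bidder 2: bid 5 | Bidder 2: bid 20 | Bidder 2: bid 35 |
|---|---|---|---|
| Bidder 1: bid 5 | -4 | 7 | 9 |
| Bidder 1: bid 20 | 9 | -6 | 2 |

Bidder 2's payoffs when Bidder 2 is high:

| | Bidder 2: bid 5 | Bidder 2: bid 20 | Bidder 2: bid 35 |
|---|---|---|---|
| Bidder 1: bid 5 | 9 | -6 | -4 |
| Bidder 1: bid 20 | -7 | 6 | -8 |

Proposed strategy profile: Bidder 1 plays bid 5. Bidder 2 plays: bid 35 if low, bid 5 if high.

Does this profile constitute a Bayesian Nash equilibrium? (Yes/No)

A profile is a BNE iff every type of every player is best-responding given beliefs about the other side.
Bidder 1 plays bid 5: E[bid 5] = 2/3·(8) + 1/3·(10) = 26/3; E[bid 20] = -4. Best-responding. ✓
Bidder 2 (valuation low), facing bid 5: bid 5 gives -4, bid 20 gives 7, bid 35 gives 9. Proposed bid 35 is best. ✓
Bidder 2 (valuation high), facing bid 5: bid 5 gives 9, bid 20 gives -6, bid 35 gives -4. Proposed bid 5 is best. ✓

Yes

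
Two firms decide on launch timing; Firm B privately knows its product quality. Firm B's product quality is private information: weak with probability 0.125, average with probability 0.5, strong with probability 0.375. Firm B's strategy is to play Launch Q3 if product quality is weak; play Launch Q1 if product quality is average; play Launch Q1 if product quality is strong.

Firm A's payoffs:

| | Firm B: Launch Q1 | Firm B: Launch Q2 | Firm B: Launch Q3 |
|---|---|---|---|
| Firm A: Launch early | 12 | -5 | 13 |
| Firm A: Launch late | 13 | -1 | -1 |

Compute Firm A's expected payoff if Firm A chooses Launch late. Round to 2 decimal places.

E[Launch late] = 0.125·(-1) + 0.5·13 + 0.375·13 = (-0.125) + 6.5 + 4.875 = 11.25

11.25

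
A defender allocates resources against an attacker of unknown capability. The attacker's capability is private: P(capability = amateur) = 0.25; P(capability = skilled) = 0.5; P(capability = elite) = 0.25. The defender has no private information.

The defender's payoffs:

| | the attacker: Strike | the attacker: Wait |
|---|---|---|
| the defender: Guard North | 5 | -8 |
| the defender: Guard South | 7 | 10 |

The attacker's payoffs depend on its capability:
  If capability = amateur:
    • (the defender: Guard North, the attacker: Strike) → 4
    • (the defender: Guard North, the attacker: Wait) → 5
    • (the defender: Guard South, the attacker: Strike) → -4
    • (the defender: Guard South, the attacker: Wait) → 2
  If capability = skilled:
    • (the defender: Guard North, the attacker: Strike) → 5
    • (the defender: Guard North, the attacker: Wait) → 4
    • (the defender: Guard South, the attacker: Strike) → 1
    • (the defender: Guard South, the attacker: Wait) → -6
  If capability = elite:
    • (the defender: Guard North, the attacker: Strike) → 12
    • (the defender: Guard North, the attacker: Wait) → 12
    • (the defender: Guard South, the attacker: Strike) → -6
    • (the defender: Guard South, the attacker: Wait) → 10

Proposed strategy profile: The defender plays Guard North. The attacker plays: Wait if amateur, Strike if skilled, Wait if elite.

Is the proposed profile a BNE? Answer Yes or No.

No

The defender plays Guard North: E[Guard North] = 0.25·(-8) + 0.5·(5) + 0.25·(-8) = -1.5; E[Guard South] = 8.5. Not best-responding. ✗
The attacker (capability amateur), facing Guard North: Strike gives 4, Wait gives 5. Proposed Wait is best. ✓
The attacker (capability skilled), facing Guard North: Strike gives 5, Wait gives 4. Proposed Strike is best. ✓
The attacker (capability elite), facing Guard North: Strike gives 12, Wait gives 12. Proposed Wait is best. ✓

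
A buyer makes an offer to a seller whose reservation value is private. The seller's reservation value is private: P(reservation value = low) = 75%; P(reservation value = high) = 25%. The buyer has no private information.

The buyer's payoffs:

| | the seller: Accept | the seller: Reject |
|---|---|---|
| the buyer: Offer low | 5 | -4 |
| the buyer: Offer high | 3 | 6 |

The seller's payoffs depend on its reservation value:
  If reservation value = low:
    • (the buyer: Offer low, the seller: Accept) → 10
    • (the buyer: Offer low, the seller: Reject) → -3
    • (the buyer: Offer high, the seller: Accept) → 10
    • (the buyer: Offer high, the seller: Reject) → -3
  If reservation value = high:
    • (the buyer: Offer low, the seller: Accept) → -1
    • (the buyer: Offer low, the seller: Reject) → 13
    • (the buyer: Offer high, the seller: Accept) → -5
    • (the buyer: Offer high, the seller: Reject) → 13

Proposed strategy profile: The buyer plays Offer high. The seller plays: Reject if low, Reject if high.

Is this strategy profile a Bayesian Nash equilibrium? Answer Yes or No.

The buyer plays Offer high: E[Offer high] = 0.75·(6) + 0.25·(6) = 6; E[Offer low] = -4. Best-responding. ✓
The seller (reservation value low), facing Offer high: Accept gives 10, Reject gives -3. Proposed Reject is not best — profitable deviation exists. ✗
The seller (reservation value high), facing Offer high: Accept gives -5, Reject gives 13. Proposed Reject is best. ✓

No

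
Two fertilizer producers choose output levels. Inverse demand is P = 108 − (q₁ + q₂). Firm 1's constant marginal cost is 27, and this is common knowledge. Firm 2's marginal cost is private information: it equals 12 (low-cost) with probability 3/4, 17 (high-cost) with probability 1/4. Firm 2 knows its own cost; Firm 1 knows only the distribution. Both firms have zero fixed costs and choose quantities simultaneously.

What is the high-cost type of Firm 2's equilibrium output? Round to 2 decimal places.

Firm 2 with cost c maximizes (108 − (q₁+q₂) − c)·q₂, giving q₂(c) = (108 − c − q₁)/2.
E[c₂] = 3/4·12 + 1/4·17 = 13.25
Firm 1's FOC against E[q₂] yields q₁ = (108 − 2·27 + E[c₂])/3 = (108 − 54 + 13.25)/3 = 22.4167.
q₂(high-cost) = (108 − 17 − 22.4167)/2 = 34.2917.

34.29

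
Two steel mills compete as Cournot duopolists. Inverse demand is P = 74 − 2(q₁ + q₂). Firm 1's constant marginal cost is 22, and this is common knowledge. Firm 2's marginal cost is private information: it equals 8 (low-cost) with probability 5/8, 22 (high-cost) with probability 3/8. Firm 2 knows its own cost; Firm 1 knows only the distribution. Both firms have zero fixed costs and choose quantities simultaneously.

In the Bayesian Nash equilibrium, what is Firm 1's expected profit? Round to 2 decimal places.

Type-c best response for Firm 2: q₂(c) = (74 − c)/4 − q₁/2.
Firm 1 maximizes expected profit; its first-order condition is 74 − 4q₁ − 2E[q₂] − 22 = 0.
Substituting E[q₂] and solving: E[c₂] = 13.25, so q₁ = (74 − 2·22 + 13.25)/6 = 7.20833.
E[P] = 74 − 2·(q₁ + E[q₂]) = 36.4167; Firm 1's expected profit = (E[P] − 22)·q₁ = (36.4167 − 22)·7.20833 = 103.92.

103.92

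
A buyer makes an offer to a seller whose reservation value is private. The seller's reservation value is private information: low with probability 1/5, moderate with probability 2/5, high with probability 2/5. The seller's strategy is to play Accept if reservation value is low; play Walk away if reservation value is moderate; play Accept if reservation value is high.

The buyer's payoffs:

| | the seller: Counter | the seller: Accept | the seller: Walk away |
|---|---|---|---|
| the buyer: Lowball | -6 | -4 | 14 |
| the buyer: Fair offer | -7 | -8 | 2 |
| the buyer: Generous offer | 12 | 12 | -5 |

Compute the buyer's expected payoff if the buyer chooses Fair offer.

E[Fair offer] = 1/5·(-8) + 2/5·2 + 2/5·(-8) = (-8/5) + 4/5 + (-16/5) = -4

-4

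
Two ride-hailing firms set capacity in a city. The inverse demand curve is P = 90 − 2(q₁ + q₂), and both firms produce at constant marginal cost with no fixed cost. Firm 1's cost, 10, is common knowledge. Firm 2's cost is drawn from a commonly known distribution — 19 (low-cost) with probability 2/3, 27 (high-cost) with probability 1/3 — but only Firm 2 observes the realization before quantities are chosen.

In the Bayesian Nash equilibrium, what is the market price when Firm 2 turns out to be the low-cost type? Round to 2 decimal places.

Firm 2 with cost c maximizes (90 − 2(q₁+q₂) − c)·q₂, giving q₂(c) = (90 − c − 2q₁)/4.
E[c₂] = 2/3·19 + 1/3·27 = 21.6667
Firm 1's FOC against E[q₂] yields q₁ = (90 − 2·10 + E[c₂])/6 = (90 − 20 + 21.6667)/6 = 15.2778.
q₂(low-cost) = 10.1111, so P = 90 − 2·(15.2778 + 10.1111) = 39.2222.

39.22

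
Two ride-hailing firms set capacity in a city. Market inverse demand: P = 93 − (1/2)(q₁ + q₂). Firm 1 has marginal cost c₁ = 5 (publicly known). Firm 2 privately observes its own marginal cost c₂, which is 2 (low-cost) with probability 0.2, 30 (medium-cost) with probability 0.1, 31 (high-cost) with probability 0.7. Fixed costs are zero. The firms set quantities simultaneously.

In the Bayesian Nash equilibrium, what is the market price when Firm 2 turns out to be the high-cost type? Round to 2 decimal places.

43.98

Type-c best response for Firm 2: q₂(c) = (93 − c) − q₁/2.
Firm 1 maximizes expected profit; its first-order condition is 93 − q₁ − (1/2)E[q₂] − 5 = 0.
Substituting E[q₂] and solving: E[c₂] = 25.1, so q₁ = (93 − 2·5 + 25.1)/(3/2) = 72.0667.
q₂(high-cost) = 25.9667, so P = 93 − (1/2)·(72.0667 + 25.9667) = 43.9833.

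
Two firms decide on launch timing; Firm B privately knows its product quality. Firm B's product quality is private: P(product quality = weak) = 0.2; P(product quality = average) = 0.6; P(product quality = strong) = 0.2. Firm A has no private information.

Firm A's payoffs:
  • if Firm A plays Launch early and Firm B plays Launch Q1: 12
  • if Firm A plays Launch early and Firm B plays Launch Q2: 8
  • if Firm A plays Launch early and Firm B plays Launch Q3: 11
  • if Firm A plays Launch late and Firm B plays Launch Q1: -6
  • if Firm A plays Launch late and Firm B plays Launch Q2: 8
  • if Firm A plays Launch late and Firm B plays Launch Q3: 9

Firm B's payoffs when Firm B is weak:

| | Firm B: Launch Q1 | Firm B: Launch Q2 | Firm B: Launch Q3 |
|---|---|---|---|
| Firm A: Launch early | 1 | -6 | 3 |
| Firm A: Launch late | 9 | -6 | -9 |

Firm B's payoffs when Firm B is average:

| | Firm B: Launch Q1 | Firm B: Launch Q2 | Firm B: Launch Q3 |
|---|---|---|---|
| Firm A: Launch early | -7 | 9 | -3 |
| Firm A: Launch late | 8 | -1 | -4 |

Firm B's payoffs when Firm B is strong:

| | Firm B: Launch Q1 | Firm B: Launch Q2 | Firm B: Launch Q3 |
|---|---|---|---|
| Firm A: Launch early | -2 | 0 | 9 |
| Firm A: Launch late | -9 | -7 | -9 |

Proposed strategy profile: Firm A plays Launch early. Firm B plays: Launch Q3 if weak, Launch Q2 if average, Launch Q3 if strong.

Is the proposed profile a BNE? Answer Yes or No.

Yes

A profile is a BNE iff every type of every player is best-responding given beliefs about the other side.
Firm A plays Launch early: E[Launch early] = 0.2·(11) + 0.6·(8) + 0.2·(11) = 9.2; E[Launch late] = 8.4. Best-responding. ✓
Firm B (product quality weak), facing Launch early: Launch Q1 gives 1, Launch Q2 gives -6, Launch Q3 gives 3. Proposed Launch Q3 is best. ✓
Firm B (product quality average), facing Launch early: Launch Q1 gives -7, Launch Q2 gives 9, Launch Q3 gives -3. Proposed Launch Q2 is best. ✓
Firm B (product quality strong), facing Launch early: Launch Q1 gives -2, Launch Q2 gives 0, Launch Q3 gives 9. Proposed Launch Q3 is best. ✓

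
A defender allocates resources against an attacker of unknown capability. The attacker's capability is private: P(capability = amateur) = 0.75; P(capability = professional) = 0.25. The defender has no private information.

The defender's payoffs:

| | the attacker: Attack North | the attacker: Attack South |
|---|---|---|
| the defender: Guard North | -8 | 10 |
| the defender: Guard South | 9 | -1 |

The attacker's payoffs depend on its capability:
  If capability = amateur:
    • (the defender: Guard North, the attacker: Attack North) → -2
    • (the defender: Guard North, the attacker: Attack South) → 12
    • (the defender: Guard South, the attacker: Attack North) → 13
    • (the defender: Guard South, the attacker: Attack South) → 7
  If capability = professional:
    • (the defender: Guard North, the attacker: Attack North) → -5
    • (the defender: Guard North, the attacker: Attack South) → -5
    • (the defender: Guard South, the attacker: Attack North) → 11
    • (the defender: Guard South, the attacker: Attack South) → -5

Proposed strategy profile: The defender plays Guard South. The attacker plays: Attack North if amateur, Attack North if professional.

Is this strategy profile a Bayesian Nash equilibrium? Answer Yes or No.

The defender plays Guard South: E[Guard South] = 0.75·(9) + 0.25·(9) = 9; E[Guard North] = -8. Best-responding. ✓
The attacker (capability amateur), facing Guard South: Attack North gives 13, Attack South gives 7. Proposed Attack North is best. ✓
The attacker (capability professional), facing Guard South: Attack North gives 11, Attack South gives -5. Proposed Attack North is best. ✓

Yes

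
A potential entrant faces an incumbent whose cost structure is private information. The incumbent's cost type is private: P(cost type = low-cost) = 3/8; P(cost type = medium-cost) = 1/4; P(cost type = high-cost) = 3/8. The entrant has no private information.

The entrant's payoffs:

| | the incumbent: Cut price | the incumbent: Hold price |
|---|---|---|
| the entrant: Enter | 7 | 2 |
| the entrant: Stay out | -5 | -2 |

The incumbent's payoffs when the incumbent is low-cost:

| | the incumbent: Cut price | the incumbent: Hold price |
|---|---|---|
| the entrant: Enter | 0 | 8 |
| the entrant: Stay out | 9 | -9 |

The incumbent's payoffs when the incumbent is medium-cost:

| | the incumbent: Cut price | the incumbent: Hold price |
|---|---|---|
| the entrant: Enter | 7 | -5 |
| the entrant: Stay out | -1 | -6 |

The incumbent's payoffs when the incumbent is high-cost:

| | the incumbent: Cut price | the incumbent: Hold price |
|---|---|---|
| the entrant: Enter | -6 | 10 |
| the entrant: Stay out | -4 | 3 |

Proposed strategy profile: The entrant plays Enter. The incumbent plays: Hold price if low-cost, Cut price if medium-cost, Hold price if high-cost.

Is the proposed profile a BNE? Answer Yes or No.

A profile is a BNE iff every type of every player is best-responding given beliefs about the other side.
The entrant plays Enter: E[Enter] = 3/8·(2) + 1/4·(7) + 3/8·(2) = 13/4; E[Stay out] = -11/4. Best-responding. ✓
The incumbent (cost type low-cost), facing Enter: Cut price gives 0, Hold price gives 8. Proposed Hold price is best. ✓
The incumbent (cost type medium-cost), facing Enter: Cut price gives 7, Hold price gives -5. Proposed Cut price is best. ✓
The incumbent (cost type high-cost), facing Enter: Cut price gives -6, Hold price gives 10. Proposed Hold price is best. ✓

Yes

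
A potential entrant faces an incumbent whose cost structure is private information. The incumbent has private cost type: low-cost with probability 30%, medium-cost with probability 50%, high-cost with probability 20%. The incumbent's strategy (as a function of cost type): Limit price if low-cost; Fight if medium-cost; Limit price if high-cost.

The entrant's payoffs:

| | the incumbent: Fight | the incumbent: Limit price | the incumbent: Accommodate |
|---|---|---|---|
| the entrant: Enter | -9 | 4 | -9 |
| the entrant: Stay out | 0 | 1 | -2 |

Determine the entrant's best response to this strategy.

Stay out

Compute the entrant's expected payoff for each action, taking the expectation over the incumbent's type.
E[Enter] = 0.3·(4) + 0.5·(-9) + 0.2·(4) = -2.5
E[Stay out] = 0.3·(1) + 0.5·(0) + 0.2·(1) = 0.5
Best response: Stay out (0.5 is the largest).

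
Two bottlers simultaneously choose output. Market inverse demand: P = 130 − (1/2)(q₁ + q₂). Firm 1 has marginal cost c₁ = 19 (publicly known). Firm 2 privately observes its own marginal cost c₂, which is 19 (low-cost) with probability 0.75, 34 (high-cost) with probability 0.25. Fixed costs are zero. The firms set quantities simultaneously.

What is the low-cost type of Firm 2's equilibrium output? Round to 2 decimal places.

72.75

Firm 2 with cost c maximizes (130 − (1/2)(q₁+q₂) − c)·q₂, giving q₂(c) = (130 − c − (1/2)q₁).
E[c₂] = 0.75·19 + 0.25·34 = 22.75
Firm 1's FOC against E[q₂] yields q₁ = (130 − 2·19 + E[c₂])/(3/2) = (130 − 38 + 22.75)/(3/2) = 76.5.
q₂(low-cost) = (130 − 19 − (1/2)·76.5) = 72.75.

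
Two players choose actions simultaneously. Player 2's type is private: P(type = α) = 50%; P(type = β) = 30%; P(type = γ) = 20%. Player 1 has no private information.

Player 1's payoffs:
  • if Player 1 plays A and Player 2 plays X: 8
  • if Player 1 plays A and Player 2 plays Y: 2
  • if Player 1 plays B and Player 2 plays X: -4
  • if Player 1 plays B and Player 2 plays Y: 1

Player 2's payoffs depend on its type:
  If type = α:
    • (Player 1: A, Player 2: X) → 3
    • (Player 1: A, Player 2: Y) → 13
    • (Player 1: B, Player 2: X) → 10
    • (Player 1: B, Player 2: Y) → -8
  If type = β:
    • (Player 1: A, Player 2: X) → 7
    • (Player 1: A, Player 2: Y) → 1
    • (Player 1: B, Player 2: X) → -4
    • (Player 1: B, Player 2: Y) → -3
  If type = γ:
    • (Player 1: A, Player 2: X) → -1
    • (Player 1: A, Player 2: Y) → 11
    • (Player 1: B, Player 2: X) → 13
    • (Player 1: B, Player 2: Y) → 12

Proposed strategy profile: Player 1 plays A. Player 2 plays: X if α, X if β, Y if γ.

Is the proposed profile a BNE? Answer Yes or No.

No

Player 1 plays A: E[A] = 0.5·(8) + 0.3·(8) + 0.2·(2) = 6.8; E[B] = -3. Best-responding. ✓
Player 2 (type α), facing A: X gives 3, Y gives 13. Proposed X is not best — profitable deviation exists. ✗
Player 2 (type β), facing A: X gives 7, Y gives 1. Proposed X is best. ✓
Player 2 (type γ), facing A: X gives -1, Y gives 11. Proposed Y is best. ✓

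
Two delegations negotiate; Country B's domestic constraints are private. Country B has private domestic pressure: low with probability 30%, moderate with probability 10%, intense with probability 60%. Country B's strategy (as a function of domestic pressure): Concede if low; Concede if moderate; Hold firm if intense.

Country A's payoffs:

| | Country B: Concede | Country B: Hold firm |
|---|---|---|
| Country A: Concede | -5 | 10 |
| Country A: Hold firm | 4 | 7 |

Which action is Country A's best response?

E[Concede] = 0.3·(-5) + 0.1·(-5) + 0.6·(10) = 4
E[Hold firm] = 0.3·(4) + 0.1·(4) + 0.6·(7) = 5.8
Best response: Hold firm (5.8 is the largest).

Hold firm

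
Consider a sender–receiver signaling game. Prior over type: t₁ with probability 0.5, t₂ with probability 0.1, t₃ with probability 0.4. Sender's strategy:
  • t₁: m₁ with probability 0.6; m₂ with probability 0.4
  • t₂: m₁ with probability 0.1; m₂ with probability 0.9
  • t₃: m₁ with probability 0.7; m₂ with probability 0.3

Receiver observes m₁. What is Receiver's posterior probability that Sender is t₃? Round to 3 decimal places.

P(m₁) = 0.5·0.6 + 0.1·0.1 + 0.4·0.7 = 0.59
P(t₃ | m₁) = (0.4·0.7) / 0.59 = 0.28 / 0.59 = 0.474576

0.475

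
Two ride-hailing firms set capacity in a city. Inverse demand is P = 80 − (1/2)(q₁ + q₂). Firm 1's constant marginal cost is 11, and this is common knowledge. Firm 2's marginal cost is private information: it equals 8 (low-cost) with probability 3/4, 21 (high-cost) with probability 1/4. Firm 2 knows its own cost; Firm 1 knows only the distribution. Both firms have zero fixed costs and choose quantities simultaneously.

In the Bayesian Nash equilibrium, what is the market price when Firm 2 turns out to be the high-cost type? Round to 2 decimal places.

38.96

Firm 2 with cost c maximizes (80 − (1/2)(q₁+q₂) − c)·q₂, giving q₂(c) = (80 − c − (1/2)q₁).
E[c₂] = 3/4·8 + 1/4·21 = 11.25
Firm 1's FOC against E[q₂] yields q₁ = (80 − 2·11 + E[c₂])/(3/2) = (80 − 22 + 11.25)/(3/2) = 46.1667.
q₂(high-cost) = 35.9167, so P = 80 − (1/2)·(46.1667 + 35.9167) = 38.9583.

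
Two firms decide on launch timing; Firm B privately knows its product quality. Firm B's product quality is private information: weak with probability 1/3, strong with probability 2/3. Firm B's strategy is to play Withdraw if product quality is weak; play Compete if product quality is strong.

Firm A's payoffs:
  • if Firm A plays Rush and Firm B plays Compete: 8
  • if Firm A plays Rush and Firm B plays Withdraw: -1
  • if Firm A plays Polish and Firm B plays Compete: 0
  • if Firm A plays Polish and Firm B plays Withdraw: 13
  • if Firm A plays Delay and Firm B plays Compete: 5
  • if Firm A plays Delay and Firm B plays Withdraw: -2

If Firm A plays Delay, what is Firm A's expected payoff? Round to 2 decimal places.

2.67

Take the expectation over Firm B's product quality, weighting each type's action by its prior probability.
E[Delay] = 1/3·(-2) + 2/3·5 = (-2/3) + 10/3 = 8/3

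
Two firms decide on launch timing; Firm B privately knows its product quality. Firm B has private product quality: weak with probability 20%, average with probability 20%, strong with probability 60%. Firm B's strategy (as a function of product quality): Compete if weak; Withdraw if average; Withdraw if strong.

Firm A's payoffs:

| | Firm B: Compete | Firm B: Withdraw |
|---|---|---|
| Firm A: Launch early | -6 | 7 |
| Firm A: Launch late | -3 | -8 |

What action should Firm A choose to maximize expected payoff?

E[Launch early] = 0.2·(-6) + 0.2·(7) + 0.6·(7) = 4.4
E[Launch late] = 0.2·(-3) + 0.2·(-8) + 0.6·(-8) = -7
Best response: Launch early (4.4 is the largest).

Launch early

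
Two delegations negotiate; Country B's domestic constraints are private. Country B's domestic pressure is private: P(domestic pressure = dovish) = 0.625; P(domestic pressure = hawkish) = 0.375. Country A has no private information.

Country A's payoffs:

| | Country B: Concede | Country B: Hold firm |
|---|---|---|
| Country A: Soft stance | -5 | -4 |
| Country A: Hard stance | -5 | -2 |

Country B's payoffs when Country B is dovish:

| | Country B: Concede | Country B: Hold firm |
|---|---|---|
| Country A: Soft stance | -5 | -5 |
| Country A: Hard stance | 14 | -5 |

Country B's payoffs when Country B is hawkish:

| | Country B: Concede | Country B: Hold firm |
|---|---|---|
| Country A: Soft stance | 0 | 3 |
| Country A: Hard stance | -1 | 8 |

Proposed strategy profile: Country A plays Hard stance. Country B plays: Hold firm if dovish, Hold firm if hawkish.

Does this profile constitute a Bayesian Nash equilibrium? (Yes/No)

No

A profile is a BNE iff every type of every player is best-responding given beliefs about the other side.
Country A plays Hard stance: E[Hard stance] = 0.625·(-2) + 0.375·(-2) = -2; E[Soft stance] = -4. Best-responding. ✓
Country B (domestic pressure dovish), facing Hard stance: Concede gives 14, Hold firm gives -5. Proposed Hold firm is not best — profitable deviation exists. ✗
Country B (domestic pressure hawkish), facing Hard stance: Concede gives -1, Hold firm gives 8. Proposed Hold firm is best. ✓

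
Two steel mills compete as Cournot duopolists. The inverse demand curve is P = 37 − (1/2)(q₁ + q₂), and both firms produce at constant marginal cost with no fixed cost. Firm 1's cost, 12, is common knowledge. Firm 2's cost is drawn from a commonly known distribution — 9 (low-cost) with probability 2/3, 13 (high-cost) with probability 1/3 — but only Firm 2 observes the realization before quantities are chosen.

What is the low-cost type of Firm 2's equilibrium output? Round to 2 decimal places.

20.22

Type-c best response for Firm 2: q₂(c) = (37 − c) − q₁/2.
Firm 1 maximizes expected profit; its first-order condition is 37 − q₁ − (1/2)E[q₂] − 12 = 0.
Substituting E[q₂] and solving: E[c₂] = 10.3333, so q₁ = (37 − 2·12 + 10.3333)/(3/2) = 15.5556.
q₂(low-cost) = (37 − 9 − (1/2)·15.5556) = 20.2222.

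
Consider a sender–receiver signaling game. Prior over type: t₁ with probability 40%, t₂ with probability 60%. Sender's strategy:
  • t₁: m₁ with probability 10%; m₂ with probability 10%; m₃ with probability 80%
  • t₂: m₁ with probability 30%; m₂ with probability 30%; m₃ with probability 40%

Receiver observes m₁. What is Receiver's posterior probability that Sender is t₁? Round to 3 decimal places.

P(m₁) = 0.4·0.1 + 0.6·0.3 = 0.22
P(t₁ | m₁) = (0.4·0.1) / 0.22 = 0.04 / 0.22 = 0.181818

0.182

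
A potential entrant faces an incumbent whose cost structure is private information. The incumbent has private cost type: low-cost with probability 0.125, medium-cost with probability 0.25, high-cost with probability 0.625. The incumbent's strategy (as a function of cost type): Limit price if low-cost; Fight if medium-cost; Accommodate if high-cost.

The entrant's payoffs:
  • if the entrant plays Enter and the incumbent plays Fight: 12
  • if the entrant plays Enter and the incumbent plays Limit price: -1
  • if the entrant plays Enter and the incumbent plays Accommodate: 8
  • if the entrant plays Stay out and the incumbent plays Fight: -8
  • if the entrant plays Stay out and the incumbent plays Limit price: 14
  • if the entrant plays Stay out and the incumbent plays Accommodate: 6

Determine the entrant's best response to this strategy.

Compute the entrant's expected payoff for each action, taking the expectation over the incumbent's type.
E[Enter] = 0.125·(-1) + 0.25·(12) + 0.625·(8) = 7.875
E[Stay out] = 0.125·(14) + 0.25·(-8) + 0.625·(6) = 3.5
Best response: Enter (7.875 is the largest).

Enter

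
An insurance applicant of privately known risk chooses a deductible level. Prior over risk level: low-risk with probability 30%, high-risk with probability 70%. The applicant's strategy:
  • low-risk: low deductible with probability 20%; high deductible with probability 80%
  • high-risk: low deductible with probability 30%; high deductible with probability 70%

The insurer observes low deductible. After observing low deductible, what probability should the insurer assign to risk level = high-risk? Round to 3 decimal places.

P(low deductible) = 0.3·0.2 + 0.7·0.3 = 0.27
P(high-risk | low deductible) = (0.7·0.3) / 0.27 = 0.21 / 0.27 = 0.777778

0.778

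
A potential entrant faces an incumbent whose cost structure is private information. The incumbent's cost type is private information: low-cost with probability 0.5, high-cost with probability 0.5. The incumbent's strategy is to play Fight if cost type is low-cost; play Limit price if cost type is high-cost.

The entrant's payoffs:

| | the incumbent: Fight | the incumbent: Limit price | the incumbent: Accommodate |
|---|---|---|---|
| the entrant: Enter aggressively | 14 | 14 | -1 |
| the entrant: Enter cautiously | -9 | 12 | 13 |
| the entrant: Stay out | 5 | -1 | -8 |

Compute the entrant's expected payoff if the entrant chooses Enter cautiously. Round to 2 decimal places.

E[Enter cautiously] = 0.5·(-9) + 0.5·12 = (-4.5) + 6 = 1.5

1.50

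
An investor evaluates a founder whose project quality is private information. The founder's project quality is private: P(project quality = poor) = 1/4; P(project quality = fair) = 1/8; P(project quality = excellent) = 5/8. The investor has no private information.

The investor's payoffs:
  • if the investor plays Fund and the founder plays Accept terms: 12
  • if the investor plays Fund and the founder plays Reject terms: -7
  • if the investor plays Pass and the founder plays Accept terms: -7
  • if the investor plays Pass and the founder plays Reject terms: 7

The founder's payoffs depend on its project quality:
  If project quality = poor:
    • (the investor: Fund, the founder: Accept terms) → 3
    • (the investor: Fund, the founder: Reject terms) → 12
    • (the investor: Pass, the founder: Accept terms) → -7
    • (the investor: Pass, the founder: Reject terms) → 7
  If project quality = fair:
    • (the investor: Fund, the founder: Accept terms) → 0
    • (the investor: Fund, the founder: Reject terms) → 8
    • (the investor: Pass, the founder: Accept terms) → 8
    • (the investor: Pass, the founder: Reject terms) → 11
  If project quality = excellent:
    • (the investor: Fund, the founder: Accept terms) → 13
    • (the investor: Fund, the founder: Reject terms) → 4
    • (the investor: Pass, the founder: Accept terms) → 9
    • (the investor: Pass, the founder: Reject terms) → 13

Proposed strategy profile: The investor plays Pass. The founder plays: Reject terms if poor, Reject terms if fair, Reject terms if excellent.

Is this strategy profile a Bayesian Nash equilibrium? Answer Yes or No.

Yes

The investor plays Pass: E[Pass] = 1/4·(7) + 1/8·(7) + 5/8·(7) = 7; E[Fund] = -7. Best-responding. ✓
The founder (project quality poor), facing Pass: Accept terms gives -7, Reject terms gives 7. Proposed Reject terms is best. ✓
The founder (project quality fair), facing Pass: Accept terms gives 8, Reject terms gives 11. Proposed Reject terms is best. ✓
The founder (project quality excellent), facing Pass: Accept terms gives 9, Reject terms gives 13. Proposed Reject terms is best. ✓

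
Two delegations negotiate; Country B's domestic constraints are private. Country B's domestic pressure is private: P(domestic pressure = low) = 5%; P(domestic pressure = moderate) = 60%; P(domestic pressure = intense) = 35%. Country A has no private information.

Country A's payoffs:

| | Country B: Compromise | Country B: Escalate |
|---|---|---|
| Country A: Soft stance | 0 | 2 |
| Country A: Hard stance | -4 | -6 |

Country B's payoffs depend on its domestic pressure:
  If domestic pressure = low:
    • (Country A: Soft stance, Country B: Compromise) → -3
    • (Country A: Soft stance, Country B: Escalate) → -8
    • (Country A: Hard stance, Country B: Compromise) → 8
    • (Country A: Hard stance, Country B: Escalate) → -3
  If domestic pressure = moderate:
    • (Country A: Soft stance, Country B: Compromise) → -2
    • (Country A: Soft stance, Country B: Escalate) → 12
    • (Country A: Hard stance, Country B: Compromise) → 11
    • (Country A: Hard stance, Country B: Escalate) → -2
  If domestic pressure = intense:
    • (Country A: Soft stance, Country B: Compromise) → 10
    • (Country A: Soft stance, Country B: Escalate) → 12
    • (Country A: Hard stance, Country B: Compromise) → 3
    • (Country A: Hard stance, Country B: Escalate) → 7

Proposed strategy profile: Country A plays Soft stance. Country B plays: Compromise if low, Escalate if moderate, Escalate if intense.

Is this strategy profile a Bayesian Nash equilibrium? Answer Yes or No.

Yes

A profile is a BNE iff every type of every player is best-responding given beliefs about the other side.
Country A plays Soft stance: E[Soft stance] = 0.05·(0) + 0.6·(2) + 0.35·(2) = 1.9; E[Hard stance] = -5.9. Best-responding. ✓
Country B (domestic pressure low), facing Soft stance: Compromise gives -3, Escalate gives -8. Proposed Compromise is best. ✓
Country B (domestic pressure moderate), facing Soft stance: Compromise gives -2, Escalate gives 12. Proposed Escalate is best. ✓
Country B (domestic pressure intense), facing Soft stance: Compromise gives 10, Escalate gives 12. Proposed Escalate is best. ✓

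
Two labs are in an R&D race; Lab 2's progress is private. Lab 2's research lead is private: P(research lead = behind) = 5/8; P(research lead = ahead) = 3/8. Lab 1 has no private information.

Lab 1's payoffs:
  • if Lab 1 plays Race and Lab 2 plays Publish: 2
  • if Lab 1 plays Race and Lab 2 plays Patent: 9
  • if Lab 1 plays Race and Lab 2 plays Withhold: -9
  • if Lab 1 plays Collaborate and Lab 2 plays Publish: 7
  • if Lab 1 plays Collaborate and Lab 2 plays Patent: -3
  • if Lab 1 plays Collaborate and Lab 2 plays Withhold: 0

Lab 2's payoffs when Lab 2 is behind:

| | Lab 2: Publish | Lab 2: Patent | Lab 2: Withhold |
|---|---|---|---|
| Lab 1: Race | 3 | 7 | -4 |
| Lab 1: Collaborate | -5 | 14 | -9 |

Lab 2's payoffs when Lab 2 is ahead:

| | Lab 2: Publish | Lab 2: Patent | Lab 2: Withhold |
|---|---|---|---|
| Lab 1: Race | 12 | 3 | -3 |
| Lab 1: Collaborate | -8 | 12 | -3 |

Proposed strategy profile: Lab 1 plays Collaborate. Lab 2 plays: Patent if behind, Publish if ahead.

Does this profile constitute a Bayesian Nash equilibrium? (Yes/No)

No

A profile is a BNE iff every type of every player is best-responding given beliefs about the other side.
Lab 1 plays Collaborate: E[Collaborate] = 5/8·(-3) + 3/8·(7) = 3/4; E[Race] = 51/8. Not best-responding. ✗
Lab 2 (research lead behind), facing Collaborate: Publish gives -5, Patent gives 14, Withhold gives -9. Proposed Patent is best. ✓
Lab 2 (research lead ahead), facing Collaborate: Publish gives -8, Patent gives 12, Withhold gives -3. Proposed Publish is not best — profitable deviation exists. ✗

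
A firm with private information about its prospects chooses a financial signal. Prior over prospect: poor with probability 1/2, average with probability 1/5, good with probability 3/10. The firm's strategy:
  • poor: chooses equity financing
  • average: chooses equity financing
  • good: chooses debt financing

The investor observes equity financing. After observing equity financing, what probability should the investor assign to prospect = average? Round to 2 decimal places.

0.29

P(equity financing) = (1/2)·1 + (1/5)·1 + (3/10)·0 = 7/10
P(average | equity financing) = ((1/5)·1) / (7/10) = (1/5) / (7/10) = 2/7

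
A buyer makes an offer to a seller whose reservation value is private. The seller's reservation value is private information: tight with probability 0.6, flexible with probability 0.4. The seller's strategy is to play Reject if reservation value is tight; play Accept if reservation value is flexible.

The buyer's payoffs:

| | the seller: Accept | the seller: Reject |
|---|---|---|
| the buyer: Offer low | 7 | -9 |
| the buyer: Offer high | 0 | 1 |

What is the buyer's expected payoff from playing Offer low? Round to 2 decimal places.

-2.60

E[Offer low] = 0.6·(-9) + 0.4·7 = (-5.4) + 2.8 = -2.6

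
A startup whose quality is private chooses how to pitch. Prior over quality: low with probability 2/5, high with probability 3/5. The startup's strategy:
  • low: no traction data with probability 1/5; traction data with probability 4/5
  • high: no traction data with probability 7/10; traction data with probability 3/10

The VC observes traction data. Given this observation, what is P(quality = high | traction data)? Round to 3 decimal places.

0.360

P(traction data) = (2/5)·(4/5) + (3/5)·(3/10) = 1/2
P(high | traction data) = ((3/5)·(3/10)) / (1/2) = (9/50) / (1/2) = 9/25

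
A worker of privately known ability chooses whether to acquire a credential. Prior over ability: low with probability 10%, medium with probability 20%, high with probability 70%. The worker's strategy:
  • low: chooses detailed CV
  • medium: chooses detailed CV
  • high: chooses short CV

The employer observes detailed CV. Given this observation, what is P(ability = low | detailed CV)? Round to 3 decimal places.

0.333

P(detailed CV) = 0.1·1 + 0.2·1 + 0.7·0 = 0.3
P(low | detailed CV) = (0.1·1) / 0.3 = 0.1 / 0.3 = 0.333333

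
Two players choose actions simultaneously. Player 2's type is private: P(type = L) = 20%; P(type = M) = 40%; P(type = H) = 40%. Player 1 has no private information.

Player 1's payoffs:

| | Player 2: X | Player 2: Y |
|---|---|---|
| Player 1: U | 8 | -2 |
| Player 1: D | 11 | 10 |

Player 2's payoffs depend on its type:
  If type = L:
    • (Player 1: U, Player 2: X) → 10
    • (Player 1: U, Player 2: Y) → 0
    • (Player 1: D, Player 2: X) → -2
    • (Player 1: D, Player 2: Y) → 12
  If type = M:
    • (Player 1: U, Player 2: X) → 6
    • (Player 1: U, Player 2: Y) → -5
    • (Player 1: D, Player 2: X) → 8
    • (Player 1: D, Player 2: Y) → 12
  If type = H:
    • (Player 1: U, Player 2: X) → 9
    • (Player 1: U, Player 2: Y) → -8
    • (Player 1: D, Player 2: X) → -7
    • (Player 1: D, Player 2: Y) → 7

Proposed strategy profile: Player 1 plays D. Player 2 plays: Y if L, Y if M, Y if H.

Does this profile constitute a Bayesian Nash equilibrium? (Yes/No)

Yes

A profile is a BNE iff every type of every player is best-responding given beliefs about the other side.
Player 1 plays D: E[D] = 0.2·(10) + 0.4·(10) + 0.4·(10) = 10; E[U] = -2. Best-responding. ✓
Player 2 (type L), facing D: X gives -2, Y gives 12. Proposed Y is best. ✓
Player 2 (type M), facing D: X gives 8, Y gives 12. Proposed Y is best. ✓
Player 2 (type H), facing D: X gives -7, Y gives 7. Proposed Y is best. ✓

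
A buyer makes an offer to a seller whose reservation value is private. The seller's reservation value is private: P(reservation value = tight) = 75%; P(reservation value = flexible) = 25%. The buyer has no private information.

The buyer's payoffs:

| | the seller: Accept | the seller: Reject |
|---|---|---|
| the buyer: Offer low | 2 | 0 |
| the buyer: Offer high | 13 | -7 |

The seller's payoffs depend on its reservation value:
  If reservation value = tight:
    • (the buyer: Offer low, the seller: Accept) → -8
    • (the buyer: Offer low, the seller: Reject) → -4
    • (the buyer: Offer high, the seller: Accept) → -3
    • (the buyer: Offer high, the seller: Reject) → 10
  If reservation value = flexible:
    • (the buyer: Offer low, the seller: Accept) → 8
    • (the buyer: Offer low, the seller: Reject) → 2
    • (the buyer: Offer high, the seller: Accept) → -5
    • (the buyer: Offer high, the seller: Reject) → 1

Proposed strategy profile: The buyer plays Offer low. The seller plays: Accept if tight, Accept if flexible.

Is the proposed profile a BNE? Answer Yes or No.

The buyer plays Offer low: E[Offer low] = 0.75·(2) + 0.25·(2) = 2; E[Offer high] = 13. Not best-responding. ✗
The seller (reservation value tight), facing Offer low: Accept gives -8, Reject gives -4. Proposed Accept is not best — profitable deviation exists. ✗
The seller (reservation value flexible), facing Offer low: Accept gives 8, Reject gives 2. Proposed Accept is best. ✓

No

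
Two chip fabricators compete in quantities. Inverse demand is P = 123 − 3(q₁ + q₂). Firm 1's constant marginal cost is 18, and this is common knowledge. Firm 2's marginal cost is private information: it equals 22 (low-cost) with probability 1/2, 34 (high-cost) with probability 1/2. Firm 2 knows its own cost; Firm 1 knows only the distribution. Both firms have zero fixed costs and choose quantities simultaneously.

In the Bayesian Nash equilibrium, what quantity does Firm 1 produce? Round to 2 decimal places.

Type-c best response for Firm 2: q₂(c) = (123 − c)/6 − q₁/2.
Firm 1 maximizes expected profit; its first-order condition is 123 − 6q₁ − 3E[q₂] − 18 = 0.
Substituting E[q₂] and solving: E[c₂] = 28, so q₁ = (123 − 2·18 + 28)/9 = 12.7778.

12.78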